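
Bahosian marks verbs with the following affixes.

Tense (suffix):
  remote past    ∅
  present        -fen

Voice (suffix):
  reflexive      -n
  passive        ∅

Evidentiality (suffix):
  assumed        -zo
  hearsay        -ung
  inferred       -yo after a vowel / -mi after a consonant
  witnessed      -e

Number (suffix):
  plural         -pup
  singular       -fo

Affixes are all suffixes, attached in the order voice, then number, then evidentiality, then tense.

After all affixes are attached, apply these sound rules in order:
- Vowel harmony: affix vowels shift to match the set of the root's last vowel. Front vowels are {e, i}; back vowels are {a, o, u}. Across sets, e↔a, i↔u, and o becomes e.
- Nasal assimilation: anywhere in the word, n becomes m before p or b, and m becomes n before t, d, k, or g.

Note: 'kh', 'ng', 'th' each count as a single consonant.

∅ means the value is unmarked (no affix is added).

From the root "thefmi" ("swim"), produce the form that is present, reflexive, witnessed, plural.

thefmimpipefen

Attach voice reflexive -n → thefmin.
Attach number plural -pup → thefminpup.
Attach evidentiality witnessed -e → thefminpupe.
Attach tense present -fen → thefminpupefen.
Apply vowel harmony: thefminpupefen → thefminpipefen.
Apply nasal assimilation: thefminpipefen → thefmimpipefen.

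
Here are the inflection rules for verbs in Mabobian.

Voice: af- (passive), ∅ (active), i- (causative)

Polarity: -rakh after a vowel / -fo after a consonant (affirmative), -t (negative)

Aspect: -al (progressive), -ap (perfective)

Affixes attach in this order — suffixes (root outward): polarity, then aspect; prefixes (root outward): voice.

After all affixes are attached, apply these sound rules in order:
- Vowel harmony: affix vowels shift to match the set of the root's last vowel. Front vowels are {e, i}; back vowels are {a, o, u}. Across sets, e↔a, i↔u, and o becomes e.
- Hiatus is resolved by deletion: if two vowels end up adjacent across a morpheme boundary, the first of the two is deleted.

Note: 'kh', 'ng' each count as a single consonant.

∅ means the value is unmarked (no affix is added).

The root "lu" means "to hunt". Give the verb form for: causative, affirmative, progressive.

Attach polarity affirmative -rakh (after vowel 'u') → lurakh.
Attach aspect progressive -al → lurakhal.
Attach voice causative i- → ilurakhal.
Apply vowel harmony: ilurakhal → ulurakhal.
Vowel deletion: no change.

ulurakhal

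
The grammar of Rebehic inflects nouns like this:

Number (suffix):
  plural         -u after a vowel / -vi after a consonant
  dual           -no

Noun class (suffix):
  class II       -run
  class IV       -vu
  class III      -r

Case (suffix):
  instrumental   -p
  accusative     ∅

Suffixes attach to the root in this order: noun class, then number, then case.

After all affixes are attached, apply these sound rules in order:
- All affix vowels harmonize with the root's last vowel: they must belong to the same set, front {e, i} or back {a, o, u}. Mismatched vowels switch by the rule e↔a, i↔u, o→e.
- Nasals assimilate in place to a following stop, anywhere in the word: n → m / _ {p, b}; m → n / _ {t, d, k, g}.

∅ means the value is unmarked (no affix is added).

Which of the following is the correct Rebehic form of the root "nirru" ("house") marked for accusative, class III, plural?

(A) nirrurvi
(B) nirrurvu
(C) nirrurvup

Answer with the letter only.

Attach noun class class III -r → nirrur.
Attach number plural -vi (after consonant 'r') → nirrurvi.
case = accusative: zero marking, form stays nirrurvi.
Apply vowel harmony: nirrurvi → nirrurvu.
Nasal assimilation: no change.
So the correct form is nirrurvu, option (B).
(C) nirrurvup is wrong: it uses instrumental instead of accusative for case.
(A) nirrurvi is wrong: it fails to apply the sound rule(s).

B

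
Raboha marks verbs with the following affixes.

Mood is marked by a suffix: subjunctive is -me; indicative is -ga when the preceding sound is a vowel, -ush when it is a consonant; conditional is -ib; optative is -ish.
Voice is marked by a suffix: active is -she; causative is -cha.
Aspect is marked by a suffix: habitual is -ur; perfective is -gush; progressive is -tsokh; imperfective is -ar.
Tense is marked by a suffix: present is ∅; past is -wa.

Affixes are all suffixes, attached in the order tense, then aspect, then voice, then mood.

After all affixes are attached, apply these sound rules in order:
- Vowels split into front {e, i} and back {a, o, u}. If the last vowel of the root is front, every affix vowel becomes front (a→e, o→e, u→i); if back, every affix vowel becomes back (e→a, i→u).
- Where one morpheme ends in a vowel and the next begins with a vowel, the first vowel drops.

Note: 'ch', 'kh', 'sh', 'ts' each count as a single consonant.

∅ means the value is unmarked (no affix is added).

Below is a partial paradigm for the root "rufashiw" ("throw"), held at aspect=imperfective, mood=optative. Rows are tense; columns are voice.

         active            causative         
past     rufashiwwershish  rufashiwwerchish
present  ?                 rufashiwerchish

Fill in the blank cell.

rufashiwershish

tense = present: zero marking, form stays rufashiw.
Attach aspect imperfective -ar → rufashiwar.
Attach voice active -she → rufashiwarshe.
Attach mood optative -ish → rufashiwarsheish.
Apply vowel harmony: rufashiwarsheish → rufashiwersheish.
Apply vowel deletion: rufashiwersheish → rufashiwershish.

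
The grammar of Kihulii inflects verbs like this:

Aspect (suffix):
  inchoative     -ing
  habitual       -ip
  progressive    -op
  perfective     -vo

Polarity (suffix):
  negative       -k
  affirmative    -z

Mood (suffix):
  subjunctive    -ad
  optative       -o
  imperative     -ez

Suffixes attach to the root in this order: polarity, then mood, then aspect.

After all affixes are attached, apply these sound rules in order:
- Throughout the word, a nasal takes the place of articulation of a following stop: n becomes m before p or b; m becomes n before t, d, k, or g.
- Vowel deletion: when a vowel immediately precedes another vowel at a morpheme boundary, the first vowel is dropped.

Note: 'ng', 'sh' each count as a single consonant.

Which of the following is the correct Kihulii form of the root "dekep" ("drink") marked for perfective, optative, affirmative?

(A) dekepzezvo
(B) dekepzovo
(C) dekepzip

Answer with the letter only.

Attach polarity affirmative -z → dekepz.
Attach mood optative -o → dekepzo.
Attach aspect perfective -vo → dekepzovo.
Nasal assimilation: no change.
Vowel deletion: no change.
So the correct form is dekepzovo, option (B).
(A) dekepzezvo is wrong: it uses imperative instead of optative for mood.
(C) dekepzip is wrong: it uses habitual instead of perfective for aspect.

B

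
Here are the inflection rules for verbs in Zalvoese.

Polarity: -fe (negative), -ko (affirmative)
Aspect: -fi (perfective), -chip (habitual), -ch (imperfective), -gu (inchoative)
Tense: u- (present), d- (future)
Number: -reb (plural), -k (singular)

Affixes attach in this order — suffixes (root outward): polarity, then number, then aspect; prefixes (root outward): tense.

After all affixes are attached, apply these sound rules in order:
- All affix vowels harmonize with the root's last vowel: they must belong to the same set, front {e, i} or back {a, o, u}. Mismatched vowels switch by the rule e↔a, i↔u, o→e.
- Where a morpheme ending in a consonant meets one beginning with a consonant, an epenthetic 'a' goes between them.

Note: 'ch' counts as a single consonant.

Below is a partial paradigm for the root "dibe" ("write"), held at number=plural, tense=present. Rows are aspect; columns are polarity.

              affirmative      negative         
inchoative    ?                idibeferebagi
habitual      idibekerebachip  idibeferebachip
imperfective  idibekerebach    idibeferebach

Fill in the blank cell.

Attach polarity affirmative -ko → dibeko.
Attach number plural -reb → dibekoreb.
Attach tense present u- → udibekoreb.
Attach aspect inchoative -gu → udibekorebgu.
Apply vowel harmony: udibekorebgu → idibekerebgi.
Apply epenthesis: idibekerebgi → idibekerebagi.

idibekerebagi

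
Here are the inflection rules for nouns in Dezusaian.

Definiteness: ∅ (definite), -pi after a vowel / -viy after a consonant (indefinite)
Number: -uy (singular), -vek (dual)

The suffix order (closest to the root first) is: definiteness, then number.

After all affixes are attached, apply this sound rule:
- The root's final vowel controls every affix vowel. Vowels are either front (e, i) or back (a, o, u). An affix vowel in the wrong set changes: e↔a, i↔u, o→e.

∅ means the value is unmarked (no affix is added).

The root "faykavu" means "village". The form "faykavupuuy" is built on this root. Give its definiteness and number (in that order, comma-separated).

Segment: faykavu-pi-uy.
definiteness: -pi/viy → indefinite.
number: -uy → singular.

indefinite, singular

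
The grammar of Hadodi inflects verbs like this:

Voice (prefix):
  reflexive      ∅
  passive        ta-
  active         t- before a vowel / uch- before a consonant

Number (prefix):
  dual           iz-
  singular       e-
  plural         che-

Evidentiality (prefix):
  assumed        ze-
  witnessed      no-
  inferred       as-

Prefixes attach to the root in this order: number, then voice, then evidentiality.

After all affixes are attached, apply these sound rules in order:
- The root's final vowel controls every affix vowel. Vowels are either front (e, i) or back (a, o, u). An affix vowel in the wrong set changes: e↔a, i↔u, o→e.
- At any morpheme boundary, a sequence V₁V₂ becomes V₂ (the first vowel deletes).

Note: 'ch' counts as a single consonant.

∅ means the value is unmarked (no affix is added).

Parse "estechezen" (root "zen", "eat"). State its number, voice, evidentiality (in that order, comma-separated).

plural, passive, inferred

Segment: as-ta-che-zen.
number: che- → plural.
voice: ta- → passive.
evidentiality: as- → inferred.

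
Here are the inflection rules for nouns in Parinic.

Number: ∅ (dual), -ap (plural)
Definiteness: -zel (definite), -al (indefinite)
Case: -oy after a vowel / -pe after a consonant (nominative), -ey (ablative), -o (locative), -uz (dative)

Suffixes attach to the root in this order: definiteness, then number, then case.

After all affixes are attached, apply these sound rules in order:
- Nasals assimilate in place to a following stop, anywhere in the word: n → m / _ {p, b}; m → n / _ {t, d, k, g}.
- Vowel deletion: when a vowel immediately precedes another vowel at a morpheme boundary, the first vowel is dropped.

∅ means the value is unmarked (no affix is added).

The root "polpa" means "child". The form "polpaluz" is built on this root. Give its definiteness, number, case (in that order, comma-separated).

Segment: polpa-al-uz.
definiteness: -al → indefinite.
number: ∅ → dual.
case: -uz → dative.

indefinite, dual, dative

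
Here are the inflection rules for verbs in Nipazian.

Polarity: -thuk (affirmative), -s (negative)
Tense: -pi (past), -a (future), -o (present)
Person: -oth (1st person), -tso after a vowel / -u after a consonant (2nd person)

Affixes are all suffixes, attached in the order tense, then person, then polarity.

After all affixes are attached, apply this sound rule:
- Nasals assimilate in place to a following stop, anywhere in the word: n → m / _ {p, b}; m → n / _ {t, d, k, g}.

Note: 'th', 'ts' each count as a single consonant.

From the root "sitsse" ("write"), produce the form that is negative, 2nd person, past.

sitssepitsos

Attach tense past -pi → sitssepi.
Attach person 2nd person -tso (after vowel 'i') → sitssepitso.
Attach polarity negative -s → sitssepitsos.
Nasal assimilation: no change.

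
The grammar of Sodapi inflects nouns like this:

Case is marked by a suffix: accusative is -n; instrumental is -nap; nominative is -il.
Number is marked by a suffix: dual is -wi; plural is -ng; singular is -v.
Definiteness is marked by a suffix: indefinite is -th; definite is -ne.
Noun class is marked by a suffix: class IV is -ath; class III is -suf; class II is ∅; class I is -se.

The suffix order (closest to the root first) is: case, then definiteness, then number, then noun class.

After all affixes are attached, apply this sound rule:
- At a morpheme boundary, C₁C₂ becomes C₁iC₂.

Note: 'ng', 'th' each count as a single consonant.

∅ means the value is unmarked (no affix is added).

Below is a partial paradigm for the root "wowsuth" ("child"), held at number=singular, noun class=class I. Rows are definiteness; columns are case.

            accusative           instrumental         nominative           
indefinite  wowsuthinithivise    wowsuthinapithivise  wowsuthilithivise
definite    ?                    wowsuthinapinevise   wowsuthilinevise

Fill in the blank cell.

Attach case accusative -n → wowsuthn.
Attach definiteness definite -ne → wowsuthnne.
Attach number singular -v → wowsuthnnev.
Attach noun class class I -se → wowsuthnnevse.
Apply epenthesis: wowsuthnnevse → wowsuthininevise.

wowsuthininevise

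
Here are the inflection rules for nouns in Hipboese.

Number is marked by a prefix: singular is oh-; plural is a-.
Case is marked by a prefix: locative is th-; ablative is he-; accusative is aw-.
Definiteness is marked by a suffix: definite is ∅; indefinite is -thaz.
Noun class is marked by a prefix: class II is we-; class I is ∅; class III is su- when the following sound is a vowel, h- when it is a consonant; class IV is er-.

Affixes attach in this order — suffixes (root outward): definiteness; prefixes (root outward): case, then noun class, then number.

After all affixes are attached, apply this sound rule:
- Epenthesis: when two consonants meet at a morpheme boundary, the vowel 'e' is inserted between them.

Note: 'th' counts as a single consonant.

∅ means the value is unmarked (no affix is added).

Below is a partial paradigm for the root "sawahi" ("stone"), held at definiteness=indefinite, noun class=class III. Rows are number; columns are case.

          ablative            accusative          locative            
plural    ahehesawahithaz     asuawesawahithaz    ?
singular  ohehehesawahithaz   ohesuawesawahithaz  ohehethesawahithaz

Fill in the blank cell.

ahethesawahithaz

Attach case locative th- → thsawahi.
Attach definiteness indefinite -thaz → thsawahithaz.
Attach noun class class III h- (before consonant 'th') → hthsawahithaz.
Attach number plural a- → ahthsawahithaz.
Apply epenthesis: ahthsawahithaz → ahethesawahithaz.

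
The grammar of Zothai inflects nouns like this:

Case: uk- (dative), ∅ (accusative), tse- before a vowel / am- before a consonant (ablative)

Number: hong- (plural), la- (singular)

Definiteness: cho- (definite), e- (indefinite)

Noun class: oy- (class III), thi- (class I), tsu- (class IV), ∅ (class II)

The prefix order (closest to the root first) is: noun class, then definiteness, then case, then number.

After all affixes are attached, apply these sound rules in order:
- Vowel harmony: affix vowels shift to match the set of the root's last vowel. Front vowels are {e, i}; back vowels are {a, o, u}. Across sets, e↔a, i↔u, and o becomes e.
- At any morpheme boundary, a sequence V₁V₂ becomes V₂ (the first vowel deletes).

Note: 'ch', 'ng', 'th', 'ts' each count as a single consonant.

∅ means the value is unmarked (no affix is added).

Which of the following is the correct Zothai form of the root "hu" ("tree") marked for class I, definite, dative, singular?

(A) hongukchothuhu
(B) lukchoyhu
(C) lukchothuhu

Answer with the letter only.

C

Attach noun class class I thi- → thihu.
Attach definiteness definite cho- → chothihu.
Attach case dative uk- → ukchothihu.
Attach number singular la- → laukchothihu.
Apply vowel harmony: laukchothihu → laukchothuhu.
Apply vowel deletion: laukchothuhu → lukchothuhu.
So the correct form is lukchothuhu, option (C).
(B) lukchoyhu is wrong: it uses class III instead of class I for noun class.
(A) hongukchothuhu is wrong: it uses plural instead of singular for number.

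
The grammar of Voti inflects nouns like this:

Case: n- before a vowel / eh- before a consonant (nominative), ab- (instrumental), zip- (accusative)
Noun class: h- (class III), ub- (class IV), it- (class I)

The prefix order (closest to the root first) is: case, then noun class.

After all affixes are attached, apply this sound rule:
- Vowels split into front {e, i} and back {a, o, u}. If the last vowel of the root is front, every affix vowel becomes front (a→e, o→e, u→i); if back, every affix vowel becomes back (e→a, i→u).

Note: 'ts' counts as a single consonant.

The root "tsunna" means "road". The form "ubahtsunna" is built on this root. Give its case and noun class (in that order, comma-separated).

Segment: ub-eh-tsunna.
case: n/eh- → nominative.
noun class: ub- → class IV.

nominative, class IV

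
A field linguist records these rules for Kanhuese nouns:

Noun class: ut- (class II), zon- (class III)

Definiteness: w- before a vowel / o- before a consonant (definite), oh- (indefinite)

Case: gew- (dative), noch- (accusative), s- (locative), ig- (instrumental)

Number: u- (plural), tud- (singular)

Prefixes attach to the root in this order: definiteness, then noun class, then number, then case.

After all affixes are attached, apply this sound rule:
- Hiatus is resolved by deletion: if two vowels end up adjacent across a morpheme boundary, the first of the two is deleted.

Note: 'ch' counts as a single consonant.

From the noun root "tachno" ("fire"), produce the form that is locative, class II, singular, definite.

Attach definiteness definite o- (before consonant 't') → otachno.
Attach noun class class II ut- → utotachno.
Attach number singular tud- → tudutotachno.
Attach case locative s- → studutotachno.
Vowel deletion: no change.

studutotachno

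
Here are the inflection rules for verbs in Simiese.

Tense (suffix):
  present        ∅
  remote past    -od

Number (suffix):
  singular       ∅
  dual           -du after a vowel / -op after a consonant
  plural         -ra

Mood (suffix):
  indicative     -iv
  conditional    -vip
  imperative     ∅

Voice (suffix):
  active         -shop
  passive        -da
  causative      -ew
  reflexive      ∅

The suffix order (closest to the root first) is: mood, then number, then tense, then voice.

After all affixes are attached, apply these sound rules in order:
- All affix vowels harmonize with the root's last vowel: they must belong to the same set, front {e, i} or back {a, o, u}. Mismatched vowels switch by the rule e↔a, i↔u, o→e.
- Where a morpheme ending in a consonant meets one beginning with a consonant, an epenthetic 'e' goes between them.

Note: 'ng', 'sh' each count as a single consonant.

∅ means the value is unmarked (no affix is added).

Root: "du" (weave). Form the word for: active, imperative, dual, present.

mood = imperative: zero marking, form stays du.
Attach number dual -du (after vowel 'u') → dudu.
tense = present: zero marking, form stays dudu.
Attach voice active -shop → dudushop.
Vowel harmony: no change.
Epenthesis: no change.

dudushop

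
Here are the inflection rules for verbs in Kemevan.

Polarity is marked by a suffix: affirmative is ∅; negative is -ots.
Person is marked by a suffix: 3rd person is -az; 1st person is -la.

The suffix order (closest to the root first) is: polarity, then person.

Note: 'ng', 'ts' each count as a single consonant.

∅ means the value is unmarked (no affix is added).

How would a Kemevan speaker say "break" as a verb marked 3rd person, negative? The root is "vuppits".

Attach polarity negative -ots → vuppitsots.
Attach person 3rd person -az → vuppitsotsaz.

vuppitsotsaz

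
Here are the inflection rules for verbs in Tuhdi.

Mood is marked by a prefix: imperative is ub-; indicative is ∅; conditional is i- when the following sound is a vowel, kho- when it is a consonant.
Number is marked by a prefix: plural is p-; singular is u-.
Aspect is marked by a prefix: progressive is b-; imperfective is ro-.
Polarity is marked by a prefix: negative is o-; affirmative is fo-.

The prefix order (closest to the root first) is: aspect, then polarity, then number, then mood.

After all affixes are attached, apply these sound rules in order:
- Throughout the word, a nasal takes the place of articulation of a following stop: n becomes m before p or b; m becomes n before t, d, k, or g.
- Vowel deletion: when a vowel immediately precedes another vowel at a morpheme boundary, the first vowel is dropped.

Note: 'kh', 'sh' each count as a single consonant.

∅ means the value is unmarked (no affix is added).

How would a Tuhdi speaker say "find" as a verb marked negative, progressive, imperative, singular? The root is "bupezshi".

ubobbupezshi

Attach aspect progressive b- → bbupezshi.
Attach polarity negative o- → obbupezshi.
Attach number singular u- → uobbupezshi.
Attach mood imperative ub- → ubuobbupezshi.
Nasal assimilation: no change.
Apply vowel deletion: ubuobbupezshi → ubobbupezshi.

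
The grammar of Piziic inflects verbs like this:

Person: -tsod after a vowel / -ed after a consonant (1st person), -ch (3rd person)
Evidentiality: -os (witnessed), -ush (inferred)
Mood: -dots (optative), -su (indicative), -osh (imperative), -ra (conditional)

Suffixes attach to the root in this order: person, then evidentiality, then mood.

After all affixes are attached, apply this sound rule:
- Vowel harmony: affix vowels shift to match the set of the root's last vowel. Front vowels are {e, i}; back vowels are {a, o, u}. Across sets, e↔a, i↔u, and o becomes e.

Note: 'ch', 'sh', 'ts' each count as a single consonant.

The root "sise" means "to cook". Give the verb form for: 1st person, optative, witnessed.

Attach person 1st person -tsod (after vowel 'e') → sisetsod.
Attach evidentiality witnessed -os → sisetsodos.
Attach mood optative -dots → sisetsodosdots.
Apply vowel harmony: sisetsodosdots → sisetsedesdets.

sisetsedesdets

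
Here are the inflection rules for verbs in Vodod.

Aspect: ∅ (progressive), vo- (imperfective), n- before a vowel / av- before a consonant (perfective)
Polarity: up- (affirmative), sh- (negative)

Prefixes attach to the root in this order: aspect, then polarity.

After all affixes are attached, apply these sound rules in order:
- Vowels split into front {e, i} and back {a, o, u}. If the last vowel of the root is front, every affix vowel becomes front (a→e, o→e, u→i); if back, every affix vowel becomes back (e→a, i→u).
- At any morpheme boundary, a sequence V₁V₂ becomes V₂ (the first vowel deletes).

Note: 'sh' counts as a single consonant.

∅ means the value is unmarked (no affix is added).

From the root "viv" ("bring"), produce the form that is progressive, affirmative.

ipviv

aspect = progressive: zero marking, form stays viv.
Attach polarity affirmative up- → upviv.
Apply vowel harmony: upviv → ipviv.
Vowel deletion: no change.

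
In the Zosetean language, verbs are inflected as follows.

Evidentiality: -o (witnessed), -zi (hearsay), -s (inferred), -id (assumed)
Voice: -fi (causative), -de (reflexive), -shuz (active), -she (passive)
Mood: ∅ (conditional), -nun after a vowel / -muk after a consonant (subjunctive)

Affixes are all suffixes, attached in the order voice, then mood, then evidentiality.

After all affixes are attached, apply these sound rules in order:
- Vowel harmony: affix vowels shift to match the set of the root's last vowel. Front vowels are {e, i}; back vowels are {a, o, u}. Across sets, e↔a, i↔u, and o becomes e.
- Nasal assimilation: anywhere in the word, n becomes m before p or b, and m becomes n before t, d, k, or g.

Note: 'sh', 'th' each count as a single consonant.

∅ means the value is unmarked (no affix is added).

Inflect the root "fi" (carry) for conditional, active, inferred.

Attach voice active -shuz → fishuz.
mood = conditional: zero marking, form stays fishuz.
Attach evidentiality inferred -s → fishuzs.
Apply vowel harmony: fishuzs → fishizs.
Nasal assimilation: no change.

fishizs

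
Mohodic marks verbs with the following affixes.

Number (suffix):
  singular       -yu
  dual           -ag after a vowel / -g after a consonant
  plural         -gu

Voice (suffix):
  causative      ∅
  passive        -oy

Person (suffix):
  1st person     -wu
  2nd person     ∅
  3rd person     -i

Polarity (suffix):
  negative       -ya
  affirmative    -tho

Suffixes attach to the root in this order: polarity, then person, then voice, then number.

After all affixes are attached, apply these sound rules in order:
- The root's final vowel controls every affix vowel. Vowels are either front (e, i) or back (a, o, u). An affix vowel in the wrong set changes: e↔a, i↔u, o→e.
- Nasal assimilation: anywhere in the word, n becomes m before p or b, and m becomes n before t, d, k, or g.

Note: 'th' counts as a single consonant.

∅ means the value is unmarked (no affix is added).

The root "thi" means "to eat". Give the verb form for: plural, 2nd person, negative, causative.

thiyegi

Attach polarity negative -ya → thiya.
person = 2nd person: zero marking, form stays thiya.
voice = causative: zero marking, form stays thiya.
Attach number plural -gu → thiyagu.
Apply vowel harmony: thiyagu → thiyegi.
Nasal assimilation: no change.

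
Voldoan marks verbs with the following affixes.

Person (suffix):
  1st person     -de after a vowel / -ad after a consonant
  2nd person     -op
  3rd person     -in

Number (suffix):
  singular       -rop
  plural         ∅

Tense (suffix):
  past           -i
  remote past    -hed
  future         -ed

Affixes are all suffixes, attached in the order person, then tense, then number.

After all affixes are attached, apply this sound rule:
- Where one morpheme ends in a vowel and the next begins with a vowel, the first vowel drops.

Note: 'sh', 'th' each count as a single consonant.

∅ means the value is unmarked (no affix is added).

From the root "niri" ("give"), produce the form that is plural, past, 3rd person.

Attach person 3rd person -in → niriin.
Attach tense past -i → niriini.
number = plural: zero marking, form stays niriini.
Apply vowel deletion: niriini → nirini.

nirini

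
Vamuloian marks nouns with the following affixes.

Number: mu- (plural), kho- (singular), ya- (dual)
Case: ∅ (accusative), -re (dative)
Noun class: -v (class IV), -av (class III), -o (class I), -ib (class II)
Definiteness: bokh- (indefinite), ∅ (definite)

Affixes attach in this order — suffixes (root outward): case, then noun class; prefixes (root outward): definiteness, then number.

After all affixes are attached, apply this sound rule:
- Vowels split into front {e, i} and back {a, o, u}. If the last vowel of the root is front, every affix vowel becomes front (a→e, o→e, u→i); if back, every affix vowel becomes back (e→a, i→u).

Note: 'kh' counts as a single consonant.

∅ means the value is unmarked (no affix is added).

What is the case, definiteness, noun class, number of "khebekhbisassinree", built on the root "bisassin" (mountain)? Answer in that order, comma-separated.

dative, indefinite, class I, singular

Segment: kho-bokh-bisassin-re-o.
case: -re → dative.
definiteness: bokh- → indefinite.
noun class: -o → class I.
number: kho- → singular.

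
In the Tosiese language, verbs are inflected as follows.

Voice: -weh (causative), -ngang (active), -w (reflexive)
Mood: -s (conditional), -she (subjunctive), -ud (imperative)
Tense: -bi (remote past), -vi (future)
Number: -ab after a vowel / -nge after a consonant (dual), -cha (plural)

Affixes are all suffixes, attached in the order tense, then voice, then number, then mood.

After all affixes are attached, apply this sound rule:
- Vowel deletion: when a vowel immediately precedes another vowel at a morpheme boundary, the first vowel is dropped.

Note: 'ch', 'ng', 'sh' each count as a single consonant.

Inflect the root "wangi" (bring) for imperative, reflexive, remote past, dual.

wangibiwngud

Attach tense remote past -bi → wangibi.
Attach voice reflexive -w → wangibiw.
Attach number dual -nge (after consonant 'w') → wangibiwnge.
Attach mood imperative -ud → wangibiwngeud.
Apply vowel deletion: wangibiwngeud → wangibiwngud.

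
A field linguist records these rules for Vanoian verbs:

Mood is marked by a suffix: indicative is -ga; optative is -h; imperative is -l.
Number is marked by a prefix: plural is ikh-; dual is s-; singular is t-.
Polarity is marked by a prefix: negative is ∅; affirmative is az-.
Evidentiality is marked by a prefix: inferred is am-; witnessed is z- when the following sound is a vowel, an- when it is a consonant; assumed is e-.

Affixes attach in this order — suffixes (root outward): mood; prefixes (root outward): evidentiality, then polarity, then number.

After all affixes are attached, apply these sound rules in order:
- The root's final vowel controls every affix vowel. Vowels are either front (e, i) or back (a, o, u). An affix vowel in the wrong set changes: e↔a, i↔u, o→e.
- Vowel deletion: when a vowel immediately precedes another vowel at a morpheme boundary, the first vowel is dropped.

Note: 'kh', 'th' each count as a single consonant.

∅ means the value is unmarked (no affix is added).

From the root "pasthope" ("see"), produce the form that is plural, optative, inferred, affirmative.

Attach evidentiality inferred am- → ampasthope.
Attach mood optative -h → ampasthopeh.
Attach polarity affirmative az- → azampasthopeh.
Attach number plural ikh- → ikhazampasthopeh.
Apply vowel harmony: ikhazampasthopeh → ikhezempasthopeh.
Vowel deletion: no change.

ikhezempasthopeh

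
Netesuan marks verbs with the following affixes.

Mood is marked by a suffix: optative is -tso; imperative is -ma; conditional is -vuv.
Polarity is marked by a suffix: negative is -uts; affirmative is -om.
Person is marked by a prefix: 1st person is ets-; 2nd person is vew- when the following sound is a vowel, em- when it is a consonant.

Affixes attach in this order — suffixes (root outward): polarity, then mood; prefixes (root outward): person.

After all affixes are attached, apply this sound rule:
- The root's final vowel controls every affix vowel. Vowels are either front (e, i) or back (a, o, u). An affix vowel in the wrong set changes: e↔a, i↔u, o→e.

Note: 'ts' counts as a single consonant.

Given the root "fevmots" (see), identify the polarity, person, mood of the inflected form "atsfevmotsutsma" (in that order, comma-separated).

Segment: ets-fevmots-uts-ma.
polarity: -uts → negative.
person: ets- → 1st person.
mood: -ma → imperative.

negative, 1st person, imperative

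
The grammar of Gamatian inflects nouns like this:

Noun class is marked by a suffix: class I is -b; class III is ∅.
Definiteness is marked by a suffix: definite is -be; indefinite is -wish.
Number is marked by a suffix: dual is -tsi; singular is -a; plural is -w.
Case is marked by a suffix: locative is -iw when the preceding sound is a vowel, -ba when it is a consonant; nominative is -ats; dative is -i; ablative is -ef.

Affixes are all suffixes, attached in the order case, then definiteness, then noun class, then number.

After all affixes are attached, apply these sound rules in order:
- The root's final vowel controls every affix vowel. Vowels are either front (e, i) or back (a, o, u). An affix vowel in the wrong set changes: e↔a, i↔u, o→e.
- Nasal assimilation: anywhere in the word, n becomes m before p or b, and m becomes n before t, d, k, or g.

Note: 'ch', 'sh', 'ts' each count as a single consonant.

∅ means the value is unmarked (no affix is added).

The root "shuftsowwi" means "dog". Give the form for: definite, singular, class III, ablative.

Attach case ablative -ef → shuftsowwief.
Attach definiteness definite -be → shuftsowwiefbe.
noun class = class III: zero marking, form stays shuftsowwiefbe.
Attach number singular -a → shuftsowwiefbea.
Apply vowel harmony: shuftsowwiefbea → shuftsowwiefbee.
Nasal assimilation: no change.

shuftsowwiefbee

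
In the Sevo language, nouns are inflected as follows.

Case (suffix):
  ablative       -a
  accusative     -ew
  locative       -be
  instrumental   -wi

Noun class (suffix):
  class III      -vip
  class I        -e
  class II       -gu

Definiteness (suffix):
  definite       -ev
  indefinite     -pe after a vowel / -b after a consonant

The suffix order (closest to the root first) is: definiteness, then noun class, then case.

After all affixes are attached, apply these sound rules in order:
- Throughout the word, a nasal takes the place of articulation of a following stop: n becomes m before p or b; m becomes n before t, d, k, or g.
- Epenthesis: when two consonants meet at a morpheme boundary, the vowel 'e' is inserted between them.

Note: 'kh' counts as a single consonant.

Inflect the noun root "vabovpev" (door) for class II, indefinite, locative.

vabovpevebegube

Attach definiteness indefinite -b (after consonant 'v') → vabovpevb.
Attach noun class class II -gu → vabovpevbgu.
Attach case locative -be → vabovpevbgube.
Nasal assimilation: no change.
Apply epenthesis: vabovpevbgube → vabovpevebegube.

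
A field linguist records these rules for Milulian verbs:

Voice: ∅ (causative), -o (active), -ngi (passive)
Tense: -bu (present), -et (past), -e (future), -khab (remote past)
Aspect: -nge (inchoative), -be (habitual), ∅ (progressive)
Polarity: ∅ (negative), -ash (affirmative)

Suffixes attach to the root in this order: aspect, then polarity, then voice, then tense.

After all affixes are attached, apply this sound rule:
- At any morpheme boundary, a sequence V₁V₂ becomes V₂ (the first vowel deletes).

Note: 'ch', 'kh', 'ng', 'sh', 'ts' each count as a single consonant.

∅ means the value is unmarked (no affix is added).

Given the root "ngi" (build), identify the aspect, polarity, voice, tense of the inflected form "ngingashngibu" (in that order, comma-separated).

Segment: ngi-nge-ash-ngi-bu.
aspect: -nge → inchoative.
polarity: -ash → affirmative.
voice: -ngi → passive.
tense: -bu → present.

inchoative, affirmative, passive, present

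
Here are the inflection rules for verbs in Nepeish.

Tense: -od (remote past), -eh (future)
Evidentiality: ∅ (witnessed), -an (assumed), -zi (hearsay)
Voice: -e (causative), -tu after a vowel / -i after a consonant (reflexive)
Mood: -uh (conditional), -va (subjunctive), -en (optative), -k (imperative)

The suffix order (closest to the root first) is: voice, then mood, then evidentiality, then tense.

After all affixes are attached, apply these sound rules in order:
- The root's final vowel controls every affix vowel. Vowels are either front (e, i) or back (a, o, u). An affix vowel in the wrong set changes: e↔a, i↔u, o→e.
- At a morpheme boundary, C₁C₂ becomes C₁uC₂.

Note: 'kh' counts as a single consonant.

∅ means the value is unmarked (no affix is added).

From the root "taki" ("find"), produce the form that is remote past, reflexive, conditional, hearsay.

Attach voice reflexive -tu (after vowel 'i') → takitu.
Attach mood conditional -uh → takituuh.
Attach evidentiality hearsay -zi → takituuhzi.
Attach tense remote past -od → takituuhziod.
Apply vowel harmony: takituuhziod → takitiihzied.
Apply epenthesis: takitiihzied → takitiihuzied.

takitiihuzied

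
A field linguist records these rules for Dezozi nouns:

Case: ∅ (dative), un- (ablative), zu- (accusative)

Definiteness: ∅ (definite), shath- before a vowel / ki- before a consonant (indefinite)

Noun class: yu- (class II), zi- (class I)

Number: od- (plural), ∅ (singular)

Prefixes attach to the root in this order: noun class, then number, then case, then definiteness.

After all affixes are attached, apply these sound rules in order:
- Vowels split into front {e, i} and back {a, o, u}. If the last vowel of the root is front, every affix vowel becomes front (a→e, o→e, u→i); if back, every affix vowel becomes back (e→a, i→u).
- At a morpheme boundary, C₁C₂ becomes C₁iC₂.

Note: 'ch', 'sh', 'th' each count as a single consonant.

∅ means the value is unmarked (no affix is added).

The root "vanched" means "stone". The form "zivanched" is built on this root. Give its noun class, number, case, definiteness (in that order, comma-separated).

class I, singular, dative, definite

Segment: zi-vanched.
noun class: zi- → class I.
number: ∅ → singular.
case: ∅ → dative.
definiteness: ∅ → definite.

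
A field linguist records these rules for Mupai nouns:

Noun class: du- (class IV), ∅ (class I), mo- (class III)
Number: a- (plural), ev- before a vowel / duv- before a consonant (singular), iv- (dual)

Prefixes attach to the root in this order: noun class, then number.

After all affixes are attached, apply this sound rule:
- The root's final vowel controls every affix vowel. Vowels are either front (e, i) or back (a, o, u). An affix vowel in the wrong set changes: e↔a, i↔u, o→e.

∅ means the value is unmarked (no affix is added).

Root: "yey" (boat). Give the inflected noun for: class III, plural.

emeyey

Attach noun class class III mo- → moyey.
Attach number plural a- → amoyey.
Apply vowel harmony: amoyey → emeyey.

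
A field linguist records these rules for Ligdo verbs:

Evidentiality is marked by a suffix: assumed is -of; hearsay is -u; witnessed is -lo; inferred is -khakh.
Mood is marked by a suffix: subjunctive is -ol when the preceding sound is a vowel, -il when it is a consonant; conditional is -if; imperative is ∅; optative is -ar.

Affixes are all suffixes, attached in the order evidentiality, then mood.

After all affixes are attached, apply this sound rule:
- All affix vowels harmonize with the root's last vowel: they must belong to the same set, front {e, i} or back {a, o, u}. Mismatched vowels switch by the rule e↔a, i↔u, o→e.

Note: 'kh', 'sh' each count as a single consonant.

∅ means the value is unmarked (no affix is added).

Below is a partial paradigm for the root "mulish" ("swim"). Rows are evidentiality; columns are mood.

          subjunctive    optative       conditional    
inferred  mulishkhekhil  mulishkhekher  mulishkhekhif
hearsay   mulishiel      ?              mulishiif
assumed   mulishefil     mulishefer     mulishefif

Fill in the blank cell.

Attach evidentiality hearsay -u → mulishu.
Attach mood optative -ar → mulishuar.
Apply vowel harmony: mulishuar → mulishier.

mulishier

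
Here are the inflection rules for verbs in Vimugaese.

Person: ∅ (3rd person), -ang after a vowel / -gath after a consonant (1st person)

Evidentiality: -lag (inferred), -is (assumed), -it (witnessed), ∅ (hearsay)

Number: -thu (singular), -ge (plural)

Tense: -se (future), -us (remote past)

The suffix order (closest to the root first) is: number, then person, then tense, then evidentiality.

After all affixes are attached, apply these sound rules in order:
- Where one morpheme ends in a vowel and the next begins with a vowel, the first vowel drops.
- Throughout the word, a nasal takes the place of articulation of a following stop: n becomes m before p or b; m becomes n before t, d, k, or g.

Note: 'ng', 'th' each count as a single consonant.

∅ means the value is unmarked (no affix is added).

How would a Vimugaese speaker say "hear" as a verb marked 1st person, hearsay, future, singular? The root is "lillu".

lilluthangse

Attach number singular -thu → lilluthu.
Attach person 1st person -ang (after vowel 'u') → lilluthuang.
Attach tense future -se → lilluthuangse.
evidentiality = hearsay: zero marking, form stays lilluthuangse.
Apply vowel deletion: lilluthuangse → lilluthangse.
Nasal assimilation: no change.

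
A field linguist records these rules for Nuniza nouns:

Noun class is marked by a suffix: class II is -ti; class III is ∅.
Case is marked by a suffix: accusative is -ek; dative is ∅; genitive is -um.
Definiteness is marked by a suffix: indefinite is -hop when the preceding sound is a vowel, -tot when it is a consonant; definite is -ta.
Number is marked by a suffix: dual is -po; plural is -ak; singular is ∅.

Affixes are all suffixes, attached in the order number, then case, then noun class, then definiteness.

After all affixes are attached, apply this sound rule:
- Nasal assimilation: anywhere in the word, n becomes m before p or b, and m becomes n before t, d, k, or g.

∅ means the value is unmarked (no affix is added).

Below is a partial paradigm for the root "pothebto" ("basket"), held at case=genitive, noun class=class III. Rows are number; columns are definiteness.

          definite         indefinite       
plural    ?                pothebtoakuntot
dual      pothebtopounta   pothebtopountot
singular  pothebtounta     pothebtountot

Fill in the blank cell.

pothebtoakunta

Attach number plural -ak → pothebtoak.
Attach case genitive -um → pothebtoakum.
noun class = class III: zero marking, form stays pothebtoakum.
Attach definiteness definite -ta → pothebtoakumta.
Apply nasal assimilation: pothebtoakumta → pothebtoakunta.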